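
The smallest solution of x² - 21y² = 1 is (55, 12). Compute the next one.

Solutions to x² - Dy² = 1 are generated by powers of (x₀ + y₀√D).
The next solution satisfies x₁ + y₁√21 = (x₀ + y₀√21)², giving:
x₁ = x₀² + 21y₀² = 55² + 21·12² = 3025 + 3024 = 6049
y₁ = 2x₀y₀ = 2·55·12 = 1320

Verify: 6049² - 21·1320² = 36590401 - 36590400 = 1 ✓

x = 6049, y = 1320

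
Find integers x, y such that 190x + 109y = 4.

Step 1: Check solvability.
gcd(190, 109) = 1
Since 1 divides 4, solutions exist.

Step 2: Apply extended Euclidean algorithm to find gcd.
We find integers such that 190*x0 + 109*y0 = 1

Step 3: Scale the particular solution.
Multiply by 4/1 = 4:
x = 140, y = -244

Step 4: Verify.
190*(140) + 109*(-244) = 4 = 4 ✓

x = 140, y = -244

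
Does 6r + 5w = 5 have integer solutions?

Step 1: Compute gcd(6, 5).
gcd(6, 5) = 1

Step 2: Check divisibility.
Does 1 divide 5? 5 = 1 x 5, so yes.

By the theorem on linear Diophantine equations, 6r + 5w = 5 has integer solutions if and only if gcd(6, 5) divides 5. Since 1 | 5, solutions exist.

Yes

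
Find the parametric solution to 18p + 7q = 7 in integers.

Step 1: Compute gcd(18, 7) = 1.
Since 1 divides 7, solutions exist.

Step 2: Find a particular solution using extended Euclidean algorithm.
We get p₀ = 14, q₀ = -35.
Check: 18*14 + 7*-35 = 7 = 7 ✓

Step 3: Write the general solution.
p = 14 + (7/1)t = 14 + 7t
q = -35 - (18/1)t = -35 - 18t
for any integer t.

p = 14 + 7t, q = -35 - 18t for integer t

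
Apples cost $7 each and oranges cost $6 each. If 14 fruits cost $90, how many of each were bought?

Let a = apples, o = oranges.
a + o = 14
7a + 6o = 90
Substitute o = 14 - a:
7a + 6(14 - a) = 90
(7 - 6)a = 90 - 84
1a = 6
a = 6, o = 14 - 6 = 8

Apples: 6, Oranges: 8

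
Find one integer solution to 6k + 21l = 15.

Step 1: Check solvability.
gcd(6, 21) = 3
Since 3 divides 15, solutions exist.

Step 2: Apply extended Euclidean algorithm to find gcd.
We find integers such that 6*x0 + 21*y0 = 3

Step 3: Scale the particular solution.
Multiply by 15/3 = 5:
k = -15, l = 5

Step 4: Verify.
6*(-15) + 21*(5) = 15 = 15 ✓

k = -15, l = 5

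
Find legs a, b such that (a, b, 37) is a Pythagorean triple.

We need a² + b² = 37² = 1369.
Trying: 35² + 12² = 1225 + 144 = 1369 ✓

(35, 12, 37)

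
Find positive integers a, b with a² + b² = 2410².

We need a² + b² = 2410² = 5808100.
Trying: 294² + 2392² = 86436 + 5721664 = 5808100 ✓

(294, 2392, 2410)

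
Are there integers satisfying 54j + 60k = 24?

Step 1: Compute gcd(54, 60).
gcd(54, 60) = 6

Step 2: Check divisibility.
Does 6 divide 24? 24 = 6 x 4, so yes.

By the theorem on linear Diophantine equations, 54j + 60k = 24 has integer solutions if and only if gcd(54, 60) divides 24. Since 6 | 24, solutions exist.

Yes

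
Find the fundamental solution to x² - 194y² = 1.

We seek the smallest positive integers (x, y) with x² - 194y² = 1, i.e., x² = 194y² + 1.
Try successive y values:
y = 1: x² = 194·1² + 1 = 195, not a perfect square
y = 2: x² = 194·2² + 1 = 777, not a perfect square
y = 3: x² = 194·3² + 1 = 1747, not a perfect square
... continuing the search (or via continued fractions) ...
y = 14: x² = 194·14² + 1 = 38025, x = 195 ✓

Verify: 195² - 194·14² = 38025 - 38024 = 1 ✓

x = 195, y = 14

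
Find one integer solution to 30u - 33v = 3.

Step 1: Check solvability.
gcd(30, 33) = 3
Since 3 divides 3, solutions exist.

Step 2: Apply extended Euclidean algorithm to find gcd.
We find integers such that 30*x0 + 33*y0 = 3

Step 3: Scale the particular solution.
Multiply by 3/3 = 1:
u = -1, v = -1

Step 4: Verify.
30*(-1) - 33*(-1) = 3 = 3 ✓

u = -1, v = -1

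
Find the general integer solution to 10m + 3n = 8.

Step 1: Compute gcd(10, 3) = 1.
Since 1 divides 8, solutions exist.

Step 2: Find a particular solution using extended Euclidean algorithm.
We get m₀ = 8, n₀ = -24.
Check: 10*8 + 3*-24 = 8 = 8 ✓

Step 3: Write the general solution.
m = 8 + (3/1)t = 8 + 3t
n = -24 - (10/1)t = -24 - 10t
for any integer t.

m = 8 + 3t, n = -24 - 10t for integer t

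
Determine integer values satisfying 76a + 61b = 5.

Step 1: Check solvability.
gcd(76, 61) = 1
Since 1 divides 5, solutions exist.

Step 2: Apply extended Euclidean algorithm to find gcd.
We find integers such that 76*x0 + 61*y0 = 1

Step 3: Scale the particular solution.
Multiply by 5/1 = 5:
a = -20, b = 25

Step 4: Verify.
76*(-20) + 61*(25) = 5 = 5 ✓

a = -20, b = 25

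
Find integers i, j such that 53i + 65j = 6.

Step 1: Check solvability.
gcd(53, 65) = 1
Since 1 divides 6, solutions exist.

Step 2: Apply extended Euclidean algorithm to find gcd.
We find integers such that 53*x0 + 65*y0 = 1

Step 3: Scale the particular solution.
Multiply by 6/1 = 6:
i = 162, j = -132

Step 4: Verify.
53*(162) + 65*(-132) = 6 = 6 ✓

i = 162, j = -132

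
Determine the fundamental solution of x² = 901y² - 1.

We need x² = 901y² - 1. Try successive y:
y = 1: x² = 901·1² - 1 = 900 = 30² ✓
Check: 30² - 901·1² = 900 - 901 = -1 ✓

x = 30, y = 1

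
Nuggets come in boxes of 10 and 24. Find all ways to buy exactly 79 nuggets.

We need non-negative integers (x, y) with 10x + 24y = 79.
For each x in 0..7, check if 79 - 10x is a non-negative multiple of 24.
No x yields an integer y ≥ 0.

No solution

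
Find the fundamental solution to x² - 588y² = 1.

We seek the smallest positive integers (x, y) with x² - 588y² = 1, i.e., x² = 588y² + 1.
Try successive y values:
y = 1: x² = 588·1² + 1 = 589, not a perfect square
y = 2: x² = 588·2² + 1 = 2353, not a perfect square
y = 3: x² = 588·3² + 1 = 5293, not a perfect square
... continuing the search (or via continued fractions) ...
y = 4: x² = 588·4² + 1 = 9409, x = 97 ✓

Verify: 97² - 588·4² = 9409 - 9408 = 1 ✓

x = 97, y = 4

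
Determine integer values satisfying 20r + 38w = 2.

Step 1: Check solvability.
gcd(20, 38) = 2
Since 2 divides 2, solutions exist.

Step 2: Apply extended Euclidean algorithm to find gcd.
We find integers such that 20*x0 + 38*y0 = 2

Step 3: Scale the particular solution.
Multiply by 2/2 = 1:
r = 2, w = -1

Step 4: Verify.
20*(2) + 38*(-1) = 2 = 2 ✓

r = 2, w = -1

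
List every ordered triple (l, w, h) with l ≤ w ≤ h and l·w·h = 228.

Iterate l from 1 to ⌊228^(1/3)⌋. For each l dividing 228, iterate w ≥ l with w dividing 228/l, and set h = 228/(l·w).
Triples found (10): (1×1×228), (1×2×114), (1×3×76), (1×4×57), (1×6×38), (1×12×19), (2×2×57), (2×3×38), (2×6×19), (3×4×19)

(1×1×228), (1×2×114), (1×3×76), (1×4×57), (1×6×38), (1×12×19), (2×2×57), (2×3×38), (2×6×19), (3×4×19)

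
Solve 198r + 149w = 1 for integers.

Step 1: Check solvability.
gcd(198, 149) = 1
Since 1 divides 1, solutions exist.

Step 2: Apply extended Euclidean algorithm to find gcd.
We find integers such that 198*x0 + 149*y0 = 1

Step 3: Scale the particular solution.
Multiply by 1/1 = 1:
r = 73, w = -97

Step 4: Verify.
198*(73) + 149*(-97) = 1 = 1 ✓

r = 73, w = -97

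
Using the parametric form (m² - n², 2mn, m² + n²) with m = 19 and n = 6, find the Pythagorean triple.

a = m² - n² = 361 - 36 = 325
b = 2mn = 2·19·6 = 228
c = m² + n² = 361 + 36 = 397
Verify: 325² + 228² = 105625 + 51984 = 157609 = 397² ✓

(325, 228, 397)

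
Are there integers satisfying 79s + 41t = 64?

Step 1: Compute gcd(79, 41).
gcd(79, 41) = 1

Step 2: Check divisibility.
Does 1 divide 64? 64 = 1 x 64, so yes.

By the theorem on linear Diophantine equations, 79s + 41t = 64 has integer solutions if and only if gcd(79, 41) divides 64. Since 1 | 64, solutions exist.

Yes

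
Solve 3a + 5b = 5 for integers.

Step 1: Check solvability.
gcd(3, 5) = 1
Since 1 divides 5, solutions exist.

Step 2: Apply extended Euclidean algorithm to find gcd.
We find integers such that 3*x0 + 5*y0 = 1

Step 3: Scale the particular solution.
Multiply by 5/1 = 5:
a = 10, b = -5

Step 4: Verify.
3*(10) + 5*(-5) = 5 = 5 ✓

a = 10, b = -5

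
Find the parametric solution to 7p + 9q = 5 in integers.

Step 1: Compute gcd(7, 9) = 1.
Since 1 divides 5, solutions exist.

Step 2: Find a particular solution using extended Euclidean algorithm.
We get p₀ = 20, q₀ = -15.
Check: 7*20 + 9*-15 = 5 = 5 ✓

Step 3: Write the general solution.
p = 20 + (9/1)t = 20 + 9t
q = -15 - (7/1)t = -15 - 7t
for any integer t.

p = 20 + 9t, q = -15 - 7t for integer t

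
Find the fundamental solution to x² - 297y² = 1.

We seek the smallest positive integers (x, y) with x² - 297y² = 1, i.e., x² = 297y² + 1.
Try successive y values:
y = 1: x² = 297·1² + 1 = 298, not a perfect square
y = 2: x² = 297·2² + 1 = 1189, not a perfect square
y = 3: x² = 297·3² + 1 = 2674, not a perfect square
... continuing the search (or via continued fractions) ...
y = 2820: x² = 297·2820² + 1 = 2361862801, x = 48599 ✓

Verify: 48599² - 297·2820² = 2361862801 - 2361862800 = 1 ✓

x = 48599, y = 2820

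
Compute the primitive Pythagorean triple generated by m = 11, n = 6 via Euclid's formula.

a = m² - n² = 121 - 36 = 85
b = 2mn = 2·11·6 = 132
c = m² + n² = 121 + 36 = 157
Verify: 85² + 132² = 7225 + 17424 = 24649 = 157² ✓

(85, 132, 157)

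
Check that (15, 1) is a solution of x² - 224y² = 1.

Compute x² = 15² = 225
Compute 224y² = 224·1² = 224·1 = 224
x² - 224y² = 225 - 224 = 1
Since this equals 1, (15, 1) is a solution.

Yes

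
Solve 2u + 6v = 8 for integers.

Step 1: Check solvability.
gcd(2, 6) = 2
Since 2 divides 8, solutions exist.

Step 2: Apply extended Euclidean algorithm to find gcd.
We find integers such that 2*x0 + 6*y0 = 2

Step 3: Scale the particular solution.
Multiply by 8/2 = 4:
u = 4, v = 0

Step 4: Verify.
2*(4) + 6*(0) = 8 = 8 ✓

u = 4, v = 0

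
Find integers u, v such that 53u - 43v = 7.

Step 1: Check solvability.
gcd(53, 43) = 1
Since 1 divides 7, solutions exist.

Step 2: Apply extended Euclidean algorithm to find gcd.
We find integers such that 53*x0 + 43*y0 = 1

Step 3: Scale the particular solution.
Multiply by 7/1 = 7:
u = 91, v = 112

Step 4: Verify.
53*(91) - 43*(112) = 7 = 7 ✓

u = 91, v = 112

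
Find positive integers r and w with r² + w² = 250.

We need to find integers r, w > 0 such that r² + w² = 250.
Trying r = 5: w² = 250 - 5² = 250 - 25 = 225
w = 15
Check: 5² + 15² = 25 + 225 = 250 ✓

250 = 5² + 15²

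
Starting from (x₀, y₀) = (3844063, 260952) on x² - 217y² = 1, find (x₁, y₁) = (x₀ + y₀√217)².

Solutions to x² - Dy² = 1 are generated by powers of (x₀ + y₀√D).
The next solution satisfies x₁ + y₁√217 = (x₀ + y₀√217)², giving:
x₁ = x₀² + 217y₀² = 3844063² + 217·260952² = 14776820347969 + 14776820347968 = 29553640695937
y₁ = 2x₀y₀ = 2·3844063·260952 = 2006231855952

Verify: 29553640695937² - 217·2006231855952² = 873417678384543605688307969 - 873417678384543605688307968 = 1 ✓

x = 29553640695937, y = 2006231855952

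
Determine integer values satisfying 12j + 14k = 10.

Step 1: Check solvability.
gcd(12, 14) = 2
Since 2 divides 10, solutions exist.

Step 2: Apply extended Euclidean algorithm to find gcd.
We find integers such that 12*x0 + 14*y0 = 2

Step 3: Scale the particular solution.
Multiply by 10/2 = 5:
j = -5, k = 5

Step 4: Verify.
12*(-5) + 14*(5) = 10 = 10 ✓

j = -5, k = 5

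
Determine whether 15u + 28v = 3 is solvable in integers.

Step 1: Compute gcd(15, 28).
gcd(15, 28) = 1

Step 2: Check divisibility.
Does 1 divide 3? 3 = 1 x 3, so yes.

By the theorem on linear Diophantine equations, 15u + 28v = 3 has integer solutions if and only if gcd(15, 28) divides 3. Since 1 | 3, solutions exist.

Yes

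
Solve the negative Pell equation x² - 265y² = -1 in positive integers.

We need x² = 265y² - 1. Try successive y:
y = 1: x² = 265·1² - 1 = 264, not a perfect square
y = 2: x² = 265·2² - 1 = 1059, not a perfect square
y = 3: x² = 265·3² - 1 = 2384, not a perfect square
...
y = 373: x² = 265·373² - 1 = 36869184 = 6072² ✓
Check: 6072² - 265·373² = 36869184 - 36869185 = -1 ✓

x = 6072, y = 373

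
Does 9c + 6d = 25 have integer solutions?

Step 1: Compute gcd(9, 6).
gcd(9, 6) = 3

Step 2: Check divisibility.
Does 3 divide 25? 25 = 3 x 8 + 1, so no.

By the theorem on linear Diophantine equations, 9c + 6d = 25 has integer solutions if and only if gcd(9, 6) divides 25. Since 3 does not divide 25, no solutions exist.

No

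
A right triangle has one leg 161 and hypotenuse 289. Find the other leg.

b² = c² - a² = 83521 - 25921 = 57600
b = 240

240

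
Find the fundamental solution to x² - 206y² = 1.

We seek the smallest positive integers (x, y) with x² - 206y² = 1, i.e., x² = 206y² + 1.
Try successive y values:
y = 1: x² = 206·1² + 1 = 207, not a perfect square
y = 2: x² = 206·2² + 1 = 825, not a perfect square
y = 3: x² = 206·3² + 1 = 1855, not a perfect square
... continuing the search (or via continued fractions) ...
y = 4148: x² = 206·4148² + 1 = 3544416225, x = 59535 ✓

Verify: 59535² - 206·4148² = 3544416225 - 3544416224 = 1 ✓

x = 59535, y = 4148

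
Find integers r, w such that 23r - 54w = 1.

Step 1: Check solvability.
gcd(23, 54) = 1
Since 1 divides 1, solutions exist.

Step 2: Apply extended Euclidean algorithm to find gcd.
We find integers such that 23*x0 + 54*y0 = 1

Step 3: Scale the particular solution.
Multiply by 1/1 = 1:
r = -7, w = -3

Step 4: Verify.
23*(-7) - 54*(-3) = 1 = 1 ✓

r = -7, w = -3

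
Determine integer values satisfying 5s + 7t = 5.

Step 1: Check solvability.
gcd(5, 7) = 1
Since 1 divides 5, solutions exist.

Step 2: Apply extended Euclidean algorithm to find gcd.
We find integers such that 5*x0 + 7*y0 = 1

Step 3: Scale the particular solution.
Multiply by 5/1 = 5:
s = 15, t = -10

Step 4: Verify.
5*(15) + 7*(-10) = 5 = 5 ✓

s = 15, t = -10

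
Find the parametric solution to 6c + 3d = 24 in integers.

Step 1: Compute gcd(6, 3) = 3.
Since 3 divides 24, solutions exist.

Step 2: Find a particular solution using extended Euclidean algorithm.
We get c₀ = 0, d₀ = 8.
Check: 6*0 + 3*8 = 24 = 24 ✓

Step 3: Write the general solution.
c = 0 + (3/3)t = 0 + 1t
d = 8 - (6/3)t = 8 - 2t
for any integer t.

c = 0 + 1t, d = 8 - 2t for integer t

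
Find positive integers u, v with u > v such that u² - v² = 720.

Factor: u² - v² = (u+v)(u-v) = 720.
We need two factors of 720 with the same parity.
Use u+v = 360 and u-v = 2 (product 360·2 = 720).
Adding: 2u = 362, so u = 181.
Subtracting: 2v = 358, so v = 179.
Check: 181² - 179² = 32761 - 32041 = 720 ✓

u = 181, v = 179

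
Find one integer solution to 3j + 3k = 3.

Step 1: Check solvability.
gcd(3, 3) = 3
Since 3 divides 3, solutions exist.

Step 2: Apply extended Euclidean algorithm to find gcd.
We find integers such that 3*x0 + 3*y0 = 3

Step 3: Scale the particular solution.
Multiply by 3/3 = 1:
j = 0, k = 1

Step 4: Verify.
3*(0) + 3*(1) = 3 = 3 ✓

j = 0, k = 1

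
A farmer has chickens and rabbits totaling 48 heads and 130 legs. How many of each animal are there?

Let c = chickens, r = rabbits.
Heads: c + r = 48
Legs: 2c + 4r = 130
From the first equation, c = 48 - r. Substitute:
2(48 - r) + 4r = 130
96 + 2r = 130
r = (130 - 96)/2 = 17
c = 48 - 17 = 31

Chickens: 31, Rabbits: 17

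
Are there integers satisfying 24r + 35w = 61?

Step 1: Compute gcd(24, 35).
gcd(24, 35) = 1

Step 2: Check divisibility.
Does 1 divide 61? 61 = 1 x 61, so yes.

By the theorem on linear Diophantine equations, 24r + 35w = 61 has integer solutions if and only if gcd(24, 35) divides 61. Since 1 | 61, solutions exist.

Yes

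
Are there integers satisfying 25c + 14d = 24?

Step 1: Compute gcd(25, 14).
gcd(25, 14) = 1

Step 2: Check divisibility.
Does 1 divide 24? 24 = 1 x 24, so yes.

By the theorem on linear Diophantine equations, 25c + 14d = 24 has integer solutions if and only if gcd(25, 14) divides 24. Since 1 | 24, solutions exist.

Yes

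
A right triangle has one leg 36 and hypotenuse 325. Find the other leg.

a² = c² - b² = 105625 - 1296 = 104329
a = 323

323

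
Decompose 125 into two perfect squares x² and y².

We need to find integers x, y > 0 such that x² + y² = 125.
Trying x = 2: y² = 125 - 2² = 125 - 4 = 121
y = 11
Check: 2² + 11² = 4 + 121 = 125 ✓

125 = 2² + 11²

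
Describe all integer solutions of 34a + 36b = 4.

Step 1: Compute gcd(34, 36) = 2.
Since 2 divides 4, solutions exist.

Step 2: Find a particular solution using extended Euclidean algorithm.
We get a₀ = -2, b₀ = 2.
Check: 34*-2 + 36*2 = 4 = 4 ✓

Step 3: Write the general solution.
a = -2 + (36/2)t = -2 + 18t
b = 2 - (34/2)t = 2 - 17t
for any integer t.

a = -2 + 18t, b = 2 - 17t for integer t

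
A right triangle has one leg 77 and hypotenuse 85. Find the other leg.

b² = c² - a² = 7225 - 5929 = 1296
b = 36

36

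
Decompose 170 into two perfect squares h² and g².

We need to find integers h, g > 0 such that h² + g² = 170.
Trying h = 1: g² = 170 - 1² = 170 - 1 = 169
g = 13
Check: 1² + 13² = 1 + 169 = 170 ✓

170 = 1² + 13²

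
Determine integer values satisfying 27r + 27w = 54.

Step 1: Check solvability.
gcd(27, 27) = 27
Since 27 divides 54, solutions exist.

Step 2: Apply extended Euclidean algorithm to find gcd.
We find integers such that 27*x0 + 27*y0 = 27

Step 3: Scale the particular solution.
Multiply by 54/27 = 2:
r = 0, w = 2

Step 4: Verify.
27*(0) + 27*(2) = 54 = 54 ✓

r = 0, w = 2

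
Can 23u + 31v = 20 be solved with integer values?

Step 1: Compute gcd(23, 31).
gcd(23, 31) = 1

Step 2: Check divisibility.
Does 1 divide 20? 20 = 1 x 20, so yes.

By the theorem on linear Diophantine equations, 23u + 31v = 20 has integer solutions if and only if gcd(23, 31) divides 20. Since 1 | 20, solutions exist.

Yes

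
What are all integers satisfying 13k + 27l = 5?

Step 1: Compute gcd(13, 27) = 1.
Since 1 divides 5, solutions exist.

Step 2: Find a particular solution using extended Euclidean algorithm.
We get k₀ = -10, l₀ = 5.
Check: 13*-10 + 27*5 = 5 = 5 ✓

Step 3: Write the general solution.
k = -10 + (27/1)t = -10 + 27t
l = 5 - (13/1)t = 5 - 13t
for any integer t.

k = -10 + 27t, l = 5 - 13t for integer t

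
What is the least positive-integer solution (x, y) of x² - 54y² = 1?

We seek the smallest positive integers (x, y) with x² - 54y² = 1, i.e., x² = 54y² + 1.
Try successive y values:
y = 1: x² = 54·1² + 1 = 55, not a perfect square
y = 2: x² = 54·2² + 1 = 217, not a perfect square
y = 3: x² = 54·3² + 1 = 487, not a perfect square
... continuing the search (or via continued fractions) ...
y = 66: x² = 54·66² + 1 = 235225, x = 485 ✓

Verify: 485² - 54·66² = 235225 - 235224 = 1 ✓

x = 485, y = 66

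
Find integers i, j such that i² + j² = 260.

We need to find integers i, j > 0 such that i² + j² = 260.
Trying i = 2: j² = 260 - 2² = 260 - 4 = 256
j = 16
Check: 2² + 16² = 4 + 256 = 260 ✓

260 = 2² + 16²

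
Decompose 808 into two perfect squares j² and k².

We need to find integers j, k > 0 such that j² + k² = 808.
Trying j = 18: k² = 808 - 18² = 808 - 324 = 484
k = 22
Check: 18² + 22² = 324 + 484 = 808 ✓

808 = 18² + 22²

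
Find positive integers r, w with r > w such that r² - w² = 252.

Factor: r² - w² = (r+w)(r-w) = 252.
We need two factors of 252 with the same parity.
Use r+w = 126 and r-w = 2 (product 126·2 = 252).
Adding: 2r = 128, so r = 64.
Subtracting: 2w = 124, so w = 62.
Check: 64² - 62² = 4096 - 3844 = 252 ✓

r = 64, w = 62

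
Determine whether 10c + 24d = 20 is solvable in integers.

Step 1: Compute gcd(10, 24).
gcd(10, 24) = 2

Step 2: Check divisibility.
Does 2 divide 20? 20 = 2 x 10, so yes.

By the theorem on linear Diophantine equations, 10c + 24d = 20 has integer solutions if and only if gcd(10, 24) divides 20. Since 2 | 20, solutions exist.

Yes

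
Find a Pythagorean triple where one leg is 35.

We need the other leg and hypotenuse such that 35² + x² = c².
Take x = 12, c = 37: 35² + 12² = 1225 + 144 = 1369 = 37² ✓
Triple: (35, 12, 37)

(35, 12, 37)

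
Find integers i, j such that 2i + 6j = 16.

Step 1: Check solvability.
gcd(2, 6) = 2
Since 2 divides 16, solutions exist.

Step 2: Apply extended Euclidean algorithm to find gcd.
We find integers such that 2*x0 + 6*y0 = 2

Step 3: Scale the particular solution.
Multiply by 16/2 = 8:
i = 8, j = 0

Step 4: Verify.
2*(8) + 6*(0) = 16 = 16 ✓

i = 8, j = 0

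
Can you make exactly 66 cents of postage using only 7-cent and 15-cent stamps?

We need non-negative x, y with 7x + 15y = 66.
gcd(7, 15) = 1 divides 66, so integer solutions exist.
Search for a non-negative one: x = 3 gives 15y = 66 - 21 = 45, so y = 3.
Check: 7·3 + 15·3 = 66 ✓

Yes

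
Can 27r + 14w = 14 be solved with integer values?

Step 1: Compute gcd(27, 14).
gcd(27, 14) = 1

Step 2: Check divisibility.
Does 1 divide 14? 14 = 1 x 14, so yes.

By the theorem on linear Diophantine equations, 27r + 14w = 14 has integer solutions if and only if gcd(27, 14) divides 14. Since 1 | 14, solutions exist.

Yes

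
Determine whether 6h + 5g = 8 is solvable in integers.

Step 1: Compute gcd(6, 5).
gcd(6, 5) = 1

Step 2: Check divisibility.
Does 1 divide 8? 8 = 1 x 8, so yes.

By the theorem on linear Diophantine equations, 6h + 5g = 8 has integer solutions if and only if gcd(6, 5) divides 8. Since 1 | 8, solutions exist.

Yes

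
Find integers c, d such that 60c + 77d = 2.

Step 1: Check solvability.
gcd(60, 77) = 1
Since 1 divides 2, solutions exist.

Step 2: Apply extended Euclidean algorithm to find gcd.
We find integers such that 60*x0 + 77*y0 = 1

Step 3: Scale the particular solution.
Multiply by 2/1 = 2:
c = 18, d = -14

Step 4: Verify.
60*(18) + 77*(-14) = 2 = 2 ✓

c = 18, d = -14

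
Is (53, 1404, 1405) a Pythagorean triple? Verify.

Compute a² + b² = 53² + 1404² = 2809 + 1971216 = 1974025
Compute c² = 1405² = 1974025
Since 1974025 = 1974025, confirmed.

Yes, it is a Pythagorean triple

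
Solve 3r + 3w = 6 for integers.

Step 1: Check solvability.
gcd(3, 3) = 3
Since 3 divides 6, solutions exist.

Step 2: Apply extended Euclidean algorithm to find gcd.
We find integers such that 3*x0 + 3*y0 = 3

Step 3: Scale the particular solution.
Multiply by 6/3 = 2:
r = 0, w = 2

Step 4: Verify.
3*(0) + 3*(2) = 6 = 6 ✓

r = 0, w = 2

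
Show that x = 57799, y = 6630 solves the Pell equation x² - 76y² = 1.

Compute x² = 57799² = 3340724401
Compute 76y² = 76·6630² = 76·43956900 = 3340724400
x² - 76y² = 3340724401 - 3340724400 = 1
Since this equals 1, (57799, 6630) is a solution.

Yes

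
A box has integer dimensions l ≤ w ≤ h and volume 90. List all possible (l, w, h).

Iterate l from 1 to ⌊90^(1/3)⌋. For each l dividing 90, iterate w ≥ l with w dividing 90/l, and set h = 90/(l·w).
Triples found (10): (1×1×90), (1×2×45), (1×3×30), (1×5×18), (1×6×15), (1×9×10), (2×3×15), (2×5×9), (3×3×10), (3×5×6)

(1×1×90), (1×2×45), (1×3×30), (1×5×18), (1×6×15), (1×9×10), (2×3×15), (2×5×9), (3×3×10), (3×5×6)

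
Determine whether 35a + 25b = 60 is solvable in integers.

Step 1: Compute gcd(35, 25).
gcd(35, 25) = 5

Step 2: Check divisibility.
Does 5 divide 60? 60 = 5 x 12, so yes.

By the theorem on linear Diophantine equations, 35a + 25b = 60 has integer solutions if and only if gcd(35, 25) divides 60. Since 5 | 60, solutions exist.

Yes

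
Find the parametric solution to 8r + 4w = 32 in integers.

Step 1: Compute gcd(8, 4) = 4.
Since 4 divides 32, solutions exist.

Step 2: Find a particular solution using extended Euclidean algorithm.
We get r₀ = 0, w₀ = 8.
Check: 8*0 + 4*8 = 32 = 32 ✓

Step 3: Write the general solution.
r = 0 + (4/4)t = 0 + 1t
w = 8 - (8/4)t = 8 - 2t
for any integer t.

r = 0 + 1t, w = 8 - 2t for integer t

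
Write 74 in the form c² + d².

We need to find integers c, d > 0 such that c² + d² = 74.
Trying c = 5: d² = 74 - 5² = 74 - 25 = 49
d = 7
Check: 5² + 7² = 25 + 49 = 74 ✓

74 = 5² + 7²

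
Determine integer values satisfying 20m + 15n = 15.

Step 1: Check solvability.
gcd(20, 15) = 5
Since 5 divides 15, solutions exist.

Step 2: Apply extended Euclidean algorithm to find gcd.
We find integers such that 20*x0 + 15*y0 = 5

Step 3: Scale the particular solution.
Multiply by 15/5 = 3:
m = 3, n = -3

Step 4: Verify.
20*(3) + 15*(-3) = 15 = 15 ✓

m = 3, n = -3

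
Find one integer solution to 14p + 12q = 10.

Step 1: Check solvability.
gcd(14, 12) = 2
Since 2 divides 10, solutions exist.

Step 2: Apply extended Euclidean algorithm to find gcd.
We find integers such that 14*x0 + 12*y0 = 2

Step 3: Scale the particular solution.
Multiply by 10/2 = 5:
p = 5, q = -5

Step 4: Verify.
14*(5) + 12*(-5) = 10 = 10 ✓

p = 5, q = -5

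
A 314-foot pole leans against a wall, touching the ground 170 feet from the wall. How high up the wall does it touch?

The ladder, wall, and ground form a right triangle with hypotenuse 314 and one leg 170.
By the Pythagorean theorem: h² = 314² - 170² = 98596 - 28900 = 69696
h = √69696 = 264 feet

264 feet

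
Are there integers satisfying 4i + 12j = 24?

Step 1: Compute gcd(4, 12).
gcd(4, 12) = 4

Step 2: Check divisibility.
Does 4 divide 24? 24 = 4 x 6, so yes.

By the theorem on linear Diophantine equations, 4i + 12j = 24 has integer solutions if and only if gcd(4, 12) divides 24. Since 4 | 24, solutions exist.

Yes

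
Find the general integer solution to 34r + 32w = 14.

Step 1: Compute gcd(34, 32) = 2.
Since 2 divides 14, solutions exist.

Step 2: Find a particular solution using extended Euclidean algorithm.
We get r₀ = 7, w₀ = -7.
Check: 34*7 + 32*-7 = 14 = 14 ✓

Step 3: Write the general solution.
r = 7 + (32/2)t = 7 + 16t
w = -7 - (34/2)t = -7 - 17t
for any integer t.

r = 7 + 16t, w = -7 - 17t for integer t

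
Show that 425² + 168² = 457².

Compute a² + b²:
425² + 168² = 180625 + 28224 = 208849
Compute c²:
457² = 208849
Since 208849 = 208849, it is a Pythagorean triple.

Yes, it is a Pythagorean triple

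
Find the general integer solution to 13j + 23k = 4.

Step 1: Compute gcd(13, 23) = 1.
Since 1 divides 4, solutions exist.

Step 2: Find a particular solution using extended Euclidean algorithm.
We get j₀ = -28, k₀ = 16.
Check: 13*-28 + 23*16 = 4 = 4 ✓

Step 3: Write the general solution.
j = -28 + (23/1)t = -28 + 23t
k = 16 - (13/1)t = 16 - 13t
for any integer t.

j = -28 + 23t, k = 16 - 13t for integer t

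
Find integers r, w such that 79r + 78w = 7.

Step 1: Check solvability.
gcd(79, 78) = 1
Since 1 divides 7, solutions exist.

Step 2: Apply extended Euclidean algorithm to find gcd.
We find integers such that 79*x0 + 78*y0 = 1

Step 3: Scale the particular solution.
Multiply by 7/1 = 7:
r = 7, w = -7

Step 4: Verify.
79*(7) + 78*(-7) = 7 = 7 ✓

r = 7, w = -7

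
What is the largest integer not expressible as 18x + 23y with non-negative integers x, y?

For two coprime denominations a and b, the Frobenius number (largest value not representable as a non-negative combination) is ab - a - b.
Here gcd(18, 23) = 1, so they are coprime.
F(18, 23) = 18·23 - 18 - 23 = 414 - 41 = 373

373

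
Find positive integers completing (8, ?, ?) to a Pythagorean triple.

We need the other leg and hypotenuse such that 8² + x² = c².
Take x = 15, c = 17: 8² + 15² = 64 + 225 = 289 = 17² ✓
Triple: (15, 8, 17)

(15, 8, 17)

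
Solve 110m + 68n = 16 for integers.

Step 1: Check solvability.
gcd(110, 68) = 2
Since 2 divides 16, solutions exist.

Step 2: Apply extended Euclidean algorithm to find gcd.
We find integers such that 110*x0 + 68*y0 = 2

Step 3: Scale the particular solution.
Multiply by 16/2 = 8:
m = 104, n = -168

Step 4: Verify.
110*(104) + 68*(-168) = 16 = 16 ✓

m = 104, n = -168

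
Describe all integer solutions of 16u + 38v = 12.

Step 1: Compute gcd(16, 38) = 2.
Since 2 divides 12, solutions exist.

Step 2: Find a particular solution using extended Euclidean algorithm.
We get u₀ = -42, v₀ = 18.
Check: 16*-42 + 38*18 = 12 = 12 ✓

Step 3: Write the general solution.
u = -42 + (38/2)t = -42 + 19t
v = 18 - (16/2)t = 18 - 8t
for any integer t.

u = -42 + 19t, v = 18 - 8t for integer t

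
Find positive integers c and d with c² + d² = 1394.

We need to find integers c, d > 0 such that c² + d² = 1394.
Trying c = 5: d² = 1394 - 5² = 1394 - 25 = 1369
d = 37
Check: 5² + 37² = 25 + 1369 = 1394 ✓

1394 = 5² + 37²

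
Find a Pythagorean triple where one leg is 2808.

We need the other leg and hypotenuse such that 2808² + x² = c².
Take x = 930, c = 2958: 2808² + 930² = 7884864 + 864900 = 8749764 = 2958² ✓
Triple: (930, 2808, 2958)

(930, 2808, 2958)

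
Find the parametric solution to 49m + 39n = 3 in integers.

Step 1: Compute gcd(49, 39) = 1.
Since 1 divides 3, solutions exist.

Step 2: Find a particular solution using extended Euclidean algorithm.
We get m₀ = 12, n₀ = -15.
Check: 49*12 + 39*-15 = 3 = 3 ✓

Step 3: Write the general solution.
m = 12 + (39/1)t = 12 + 39t
n = -15 - (49/1)t = -15 - 49t
for any integer t.

m = 12 + 39t, n = -15 - 49t for integer t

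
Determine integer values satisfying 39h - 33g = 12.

Step 1: Check solvability.
gcd(39, 33) = 3
Since 3 divides 12, solutions exist.

Step 2: Apply extended Euclidean algorithm to find gcd.
We find integers such that 39*x0 + 33*y0 = 3

Step 3: Scale the particular solution.
Multiply by 12/3 = 4:
h = -20, g = -24

Step 4: Verify.
39*(-20) - 33*(-24) = 12 = 12 ✓

h = -20, g = -24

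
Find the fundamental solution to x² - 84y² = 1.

We seek the smallest positive integers (x, y) with x² - 84y² = 1, i.e., x² = 84y² + 1.
Try successive y values:
y = 1: x² = 84·1² + 1 = 85, not a perfect square
y = 2: x² = 84·2² + 1 = 337, not a perfect square
y = 3: x² = 84·3² + 1 = 757, not a perfect square
... continuing the search (or via continued fractions) ...
y = 6: x² = 84·6² + 1 = 3025, x = 55 ✓

Verify: 55² - 84·6² = 3025 - 3024 = 1 ✓

x = 55, y = 6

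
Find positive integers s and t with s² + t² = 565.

We need to find integers s, t > 0 such that s² + t² = 565.
Trying s = 6: t² = 565 - 6² = 565 - 36 = 529
t = 23
Check: 6² + 23² = 36 + 529 = 565 ✓

565 = 6² + 23²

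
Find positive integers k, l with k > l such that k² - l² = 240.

Factor: k² - l² = (k+l)(k-l) = 240.
We need two factors of 240 with the same parity.
Use k+l = 120 and k-l = 2 (product 120·2 = 240).
Adding: 2k = 122, so k = 61.
Subtracting: 2l = 118, so l = 59.
Check: 61² - 59² = 3721 - 3481 = 240 ✓

k = 61, l = 59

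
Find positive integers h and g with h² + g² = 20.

We need to find integers h, g > 0 such that h² + g² = 20.
Trying h = 2: g² = 20 - 2² = 20 - 4 = 16
g = 4
Check: 2² + 4² = 4 + 16 = 20 ✓

20 = 2² + 4²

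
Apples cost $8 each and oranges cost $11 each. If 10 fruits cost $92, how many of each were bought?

Let a = apples, o = oranges.
a + o = 10
8a + 11o = 92
Substitute o = 10 - a:
8a + 11(10 - a) = 92
(8 - 11)a = 92 - 110
-3a = -18
a = 6, o = 10 - 6 = 4

Apples: 6, Oranges: 4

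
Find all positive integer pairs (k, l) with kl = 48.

The positive divisors of 48 are: 1, 2, 3, 4, 6, 8, 12, 16, 24, 48.
Each divisor d gives the pair (d, 48/d):
(1, 48), (2, 24), (3, 16), (4, 12), (6, 8), (8, 6), (12, 4), (16, 3), (24, 2), (48, 1)

(1, 48), (2, 24), (3, 16), (4, 12), (6, 8), (8, 6), (12, 4), (16, 3), (24, 2), (48, 1)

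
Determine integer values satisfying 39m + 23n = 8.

Step 1: Check solvability.
gcd(39, 23) = 1
Since 1 divides 8, solutions exist.

Step 2: Apply extended Euclidean algorithm to find gcd.
We find integers such that 39*x0 + 23*y0 = 1

Step 3: Scale the particular solution.
Multiply by 8/1 = 8:
m = -80, n = 136

Step 4: Verify.
39*(-80) + 23*(136) = 8 = 8 ✓

m = -80, n = 136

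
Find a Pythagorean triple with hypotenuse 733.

We need a² + b² = 733² = 537289.
Trying: 725² + 108² = 525625 + 11664 = 537289 ✓

(725, 108, 733)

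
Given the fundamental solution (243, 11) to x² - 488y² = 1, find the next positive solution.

Solutions to x² - Dy² = 1 are generated by powers of (x₀ + y₀√D).
The next solution satisfies x₁ + y₁√488 = (x₀ + y₀√488)², giving:
x₁ = x₀² + 488y₀² = 243² + 488·11² = 59049 + 59048 = 118097
y₁ = 2x₀y₀ = 2·243·11 = 5346

Verify: 118097² - 488·5346² = 13946901409 - 13946901408 = 1 ✓

x = 118097, y = 5346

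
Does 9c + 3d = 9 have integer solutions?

Step 1: Compute gcd(9, 3).
gcd(9, 3) = 3

Step 2: Check divisibility.
Does 3 divide 9? 9 = 3 x 3, so yes.

By the theorem on linear Diophantine equations, 9c + 3d = 9 has integer solutions if and only if gcd(9, 3) divides 9. Since 3 | 9, solutions exist.

Yes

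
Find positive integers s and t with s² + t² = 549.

We need to find integers s, t > 0 such that s² + t² = 549.
Trying s = 15: t² = 549 - 15² = 549 - 225 = 324
t = 18
Check: 15² + 18² = 225 + 324 = 549 ✓

549 = 15² + 18²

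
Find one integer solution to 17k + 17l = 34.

Step 1: Check solvability.
gcd(17, 17) = 17
Since 17 divides 34, solutions exist.

Step 2: Apply extended Euclidean algorithm to find gcd.
We find integers such that 17*x0 + 17*y0 = 17

Step 3: Scale the particular solution.
Multiply by 34/17 = 2:
k = 0, l = 2

Step 4: Verify.
17*(0) + 17*(2) = 34 = 34 ✓

k = 0, l = 2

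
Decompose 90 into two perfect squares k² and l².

We need to find integers k, l > 0 such that k² + l² = 90.
Trying k = 3: l² = 90 - 3² = 90 - 9 = 81
l = 9
Check: 3² + 9² = 9 + 81 = 90 ✓

90 = 3² + 9²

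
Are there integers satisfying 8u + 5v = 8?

Step 1: Compute gcd(8, 5).
gcd(8, 5) = 1

Step 2: Check divisibility.
Does 1 divide 8? 8 = 1 x 8, so yes.

By the theorem on linear Diophantine equations, 8u + 5v = 8 has integer solutions if and only if gcd(8, 5) divides 8. Since 1 | 8, solutions exist.

Yes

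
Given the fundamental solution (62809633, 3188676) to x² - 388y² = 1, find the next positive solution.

Solutions to x² - Dy² = 1 are generated by powers of (x₀ + y₀√D).
The next solution satisfies x₁ + y₁√388 = (x₀ + y₀√388)², giving:
x₁ = x₀² + 388y₀² = 62809633² + 388·3188676² = 3945049997594689 + 3945049997594688 = 7890099995189377
y₁ = 2x₀y₀ = 2·62809633·3188676 = 400559138631816

Verify: 7890099995189377² - 388·400559138631816² = 62253677934087406958542093648129 - 62253677934087406958542093648128 = 1 ✓

x = 7890099995189377, y = 400559138631816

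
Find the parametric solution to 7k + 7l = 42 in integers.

Step 1: Compute gcd(7, 7) = 7.
Since 7 divides 42, solutions exist.

Step 2: Find a particular solution using extended Euclidean algorithm.
We get k₀ = 0, l₀ = 6.
Check: 7*0 + 7*6 = 42 = 42 ✓

Step 3: Write the general solution.
k = 0 + (7/7)t = 0 + 1t
l = 6 - (7/7)t = 6 - 1t
for any integer t.

k = 0 + 1t, l = 6 - 1t for integer t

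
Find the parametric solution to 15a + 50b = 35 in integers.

Step 1: Compute gcd(15, 50) = 5.
Since 5 divides 35, solutions exist.

Step 2: Find a particular solution using extended Euclidean algorithm.
We get a₀ = -21, b₀ = 7.
Check: 15*-21 + 50*7 = 35 = 35 ✓

Step 3: Write the general solution.
a = -21 + (50/5)t = -21 + 10t
b = 7 - (15/5)t = 7 - 3t
for any integer t.

a = -21 + 10t, b = 7 - 3t for integer t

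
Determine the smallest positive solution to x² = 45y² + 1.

We seek the smallest positive integers (x, y) with x² - 45y² = 1, i.e., x² = 45y² + 1.
Try successive y values:
y = 1: x² = 45·1² + 1 = 46, not a perfect square
y = 2: x² = 45·2² + 1 = 181, not a perfect square
y = 3: x² = 45·3² + 1 = 406, not a perfect square
... continuing the search (or via continued fractions) ...
y = 24: x² = 45·24² + 1 = 25921, x = 161 ✓

Verify: 161² - 45·24² = 25921 - 25920 = 1 ✓

x = 161, y = 24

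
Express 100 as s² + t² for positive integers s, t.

We need to find integers s, t > 0 such that s² + t² = 100.
Trying s = 6: t² = 100 - 6² = 100 - 36 = 64
t = 8
Check: 6² + 8² = 36 + 64 = 100 ✓

100 = 6² + 8²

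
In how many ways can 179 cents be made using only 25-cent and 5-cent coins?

We need non-negative integers (x, y) with 25x + 5y = 179.
For each x from 0 to 7, check if (179 - 25x) is a non-negative multiple of 5.
Solutions (x, y): none
Count: 0

0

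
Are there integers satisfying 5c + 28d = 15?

Step 1: Compute gcd(5, 28).
gcd(5, 28) = 1

Step 2: Check divisibility.
Does 1 divide 15? 15 = 1 x 15, so yes.

By the theorem on linear Diophantine equations, 5c + 28d = 15 has integer solutions if and only if gcd(5, 28) divides 15. Since 1 | 15, solutions exist.

Yes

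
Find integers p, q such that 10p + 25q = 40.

Step 1: Check solvability.
gcd(10, 25) = 5
Since 5 divides 40, solutions exist.

Step 2: Apply extended Euclidean algorithm to find gcd.
We find integers such that 10*x0 + 25*y0 = 5

Step 3: Scale the particular solution.
Multiply by 40/5 = 8:
p = -16, q = 8

Step 4: Verify.
10*(-16) + 25*(8) = 40 = 40 ✓

p = -16, q = 8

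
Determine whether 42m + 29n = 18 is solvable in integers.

Step 1: Compute gcd(42, 29).
gcd(42, 29) = 1

Step 2: Check divisibility.
Does 1 divide 18? 18 = 1 x 18, so yes.

By the theorem on linear Diophantine equations, 42m + 29n = 18 has integer solutions if and only if gcd(42, 29) divides 18. Since 1 | 18, solutions exist.

Yes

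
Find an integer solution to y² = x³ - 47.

Try small integer x values and check whether x³ - 47 is a perfect square.
x = 12: x³ - 47 = 12³ - 47 = 1728 - 47 = 1681
Is 1681 a perfect square? 41² = 1681 ✓
So (x, y) = (12, -41) is a solution.

x = 12, y = -41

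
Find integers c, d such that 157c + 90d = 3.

Step 1: Check solvability.
gcd(157, 90) = 1
Since 1 divides 3, solutions exist.

Step 2: Apply extended Euclidean algorithm to find gcd.
We find integers such that 157*x0 + 90*y0 = 1

Step 3: Scale the particular solution.
Multiply by 3/1 = 3:
c = 129, d = -225

Step 4: Verify.
157*(129) + 90*(-225) = 3 = 3 ✓

c = 129, d = -225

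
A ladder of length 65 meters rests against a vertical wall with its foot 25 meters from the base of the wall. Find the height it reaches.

The ladder, wall, and ground form a right triangle with hypotenuse 65 and one leg 25.
By the Pythagorean theorem: h² = 65² - 25² = 4225 - 625 = 3600
h = √3600 = 60 meters

60 meters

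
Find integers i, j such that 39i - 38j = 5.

Step 1: Check solvability.
gcd(39, 38) = 1
Since 1 divides 5, solutions exist.

Step 2: Apply extended Euclidean algorithm to find gcd.
We find integers such that 39*x0 + 38*y0 = 1

Step 3: Scale the particular solution.
Multiply by 5/1 = 5:
i = 5, j = 5

Step 4: Verify.
39*(5) - 38*(5) = 5 = 5 ✓

i = 5, j = 5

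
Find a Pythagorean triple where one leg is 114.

We need the other leg and hypotenuse such that 114² + x² = c².
Take x = 352, c = 370: 114² + 352² = 12996 + 123904 = 136900 = 370² ✓
Triple: (114, 352, 370)

(114, 352, 370)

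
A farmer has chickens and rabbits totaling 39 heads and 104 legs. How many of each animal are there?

Let c = chickens, r = rabbits.
Heads: c + r = 39
Legs: 2c + 4r = 104
From the first equation, c = 39 - r. Substitute:
2(39 - r) + 4r = 104
78 + 2r = 104
r = (104 - 78)/2 = 13
c = 39 - 13 = 26

Chickens: 26, Rabbits: 13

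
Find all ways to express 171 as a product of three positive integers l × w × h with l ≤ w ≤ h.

Iterate l from 1 to ⌊171^(1/3)⌋. For each l dividing 171, iterate w ≥ l with w dividing 171/l, and set h = 171/(l·w).
Triples found (4): (1×1×171), (1×3×57), (1×9×19), (3×3×19)

(1×1×171), (1×3×57), (1×9×19), (3×3×19)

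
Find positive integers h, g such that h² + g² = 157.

Search for h with 157 - h² a perfect square.
h = 6: 157 - 6² = 157 - 36 = 121 = 11² ✓
So h = 6, g = 11.

h = 6, g = 11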